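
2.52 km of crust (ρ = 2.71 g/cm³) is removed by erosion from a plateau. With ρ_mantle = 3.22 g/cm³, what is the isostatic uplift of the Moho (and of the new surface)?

2.12 km

Unloading: uplift u = e ρ_c/ρ_m = 2.52 km × 2.71/3.22 = 2.12 km.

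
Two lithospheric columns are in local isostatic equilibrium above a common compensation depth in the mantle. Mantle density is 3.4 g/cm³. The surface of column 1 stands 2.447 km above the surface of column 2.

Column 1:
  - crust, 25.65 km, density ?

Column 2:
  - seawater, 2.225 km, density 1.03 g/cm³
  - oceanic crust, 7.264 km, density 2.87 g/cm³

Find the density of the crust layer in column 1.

2.72 g/cm³

Take the compensation level at the base of the deeper column (depth z_c below the surface of column 1) and equate Σ ρ_i t_i down to z_c; mantle fills any gap and the z_c terms cancel.
Column 1: 25.65×ρ + (z_c − 25.65)×3.4
Column 2: 2.447×0 + 2.225×1.03 + 7.264×2.87 + (z_c − 2.447 − 9.489)×3.4
The z_c×3.4 term appears on both sides and cancels. Collect the known terms of each column as K = Σ(ρt)_known − 3.4 × (depth of known layers): K_1 = 0 − 3.4×25.65 = −87.21; K_2 = 23.13943 − 3.4×(2.447 + 9.489) = −17.44297.
Balance: K_1 + 25.65×ρ = K_2, so ρ = (K_2 − K_1)/25.65 = 69.767/25.65 = 2.72 g/cm³.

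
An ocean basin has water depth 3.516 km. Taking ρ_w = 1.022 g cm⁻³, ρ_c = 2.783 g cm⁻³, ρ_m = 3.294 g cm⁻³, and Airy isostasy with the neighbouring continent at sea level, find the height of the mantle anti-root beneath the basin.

For local isostatic compensation: replacing crust with seawater at the top is compensated by replacing crust with mantle at the base: d (ρ_c − ρ_w) = a (ρ_m − ρ_c).
a = d (ρ_c − ρ_w)/(ρ_m − ρ_c) = 3.516 km × 1.761/0.511 = 12.1 km.

12.1 km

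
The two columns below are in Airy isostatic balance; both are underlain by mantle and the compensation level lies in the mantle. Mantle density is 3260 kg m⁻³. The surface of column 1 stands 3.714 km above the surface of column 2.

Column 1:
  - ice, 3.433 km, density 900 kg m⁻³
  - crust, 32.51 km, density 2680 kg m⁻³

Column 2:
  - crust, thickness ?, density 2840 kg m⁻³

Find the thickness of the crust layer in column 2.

Take the compensation level at the base of the deeper column (depth z_c below the surface of column 1) and equate Σ ρ_i t_i down to z_c; mantle fills any gap and the z_c terms cancel.
Column 1: 3.433×900 + 32.51×2680 + (z_c − 35.943)×3260
Column 2: 3.714×0 + x×2840 + (z_c − 3.714 − 0 − x)×3260
The z_c×3260 term appears on both sides and cancels. Collect the known terms of each column as K = Σ(ρt)_known − 3260 × (depth of known layers): K_1 = 90216.5 − 3260×35.943 = −26957.68; K_2 = 0 − 3260×(3.714 + 0) = −12107.64.
Balance: K_1 = K_2 − x×(3260 − 2840), so x = (K_2 − K_1)/(3260 − 2840) = 14850/420 = 35.4 km.

35.4 km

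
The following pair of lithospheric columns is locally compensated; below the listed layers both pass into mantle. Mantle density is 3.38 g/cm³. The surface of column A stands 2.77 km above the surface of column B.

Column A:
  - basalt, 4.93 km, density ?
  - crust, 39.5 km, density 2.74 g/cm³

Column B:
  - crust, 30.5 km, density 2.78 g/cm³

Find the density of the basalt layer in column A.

Take the compensation level at the base of the deeper column (depth z_c below the surface of column A) and equate Σ ρ_i t_i down to z_c; mantle fills any gap and the z_c terms cancel.
Column A: 4.93×ρ + 39.5×2.74 + (z_c − 44.43)×3.38
Column B: 2.77×0 + 30.5×2.78 + (z_c − 2.77 − 30.5)×3.38
The z_c×3.38 term appears on both sides and cancels. Collect the known terms of each column as K = Σ(ρt)_known − 3.38 × (depth of known layers): K_A = 108.23 − 3.38×44.43 = −41.9434; K_B = 84.79 − 3.38×(2.77 + 30.5) = −27.6626.
Balance: K_A + 4.93×ρ = K_B, so ρ = (K_B − K_A)/4.93 = 14.2808/4.93 = 2.9 g/cm³.

2.9 g/cm³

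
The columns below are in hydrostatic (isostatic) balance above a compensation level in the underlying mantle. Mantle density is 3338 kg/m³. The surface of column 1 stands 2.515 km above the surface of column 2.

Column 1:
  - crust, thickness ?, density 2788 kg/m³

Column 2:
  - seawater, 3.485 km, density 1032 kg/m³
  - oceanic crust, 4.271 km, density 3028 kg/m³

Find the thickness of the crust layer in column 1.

32.3 km

Take the compensation level at the base of the deeper column (depth z_c below the surface of column 1) and equate Σ ρ_i t_i down to z_c; mantle fills any gap and the z_c terms cancel.
Column 1: x×2788 + (z_c − 0 − x)×3338
Column 2: 2.515×0 + 3.485×1032 + 4.271×3028 + (z_c − 2.515 − 7.756)×3338
The z_c×3338 term appears on both sides and cancels. Collect the known terms of each column as K = Σ(ρt)_known − 3338 × (depth of known layers): K_1 = 0 − 3338×0 = 0; K_2 = 16529.108 − 3338×(2.515 + 7.756) = −17755.49.
Balance: K_1 − x×(3338 − 2788) = K_2, so x = (K_1 − K_2)/(3338 − 2788) = 17755.5/550 = 32.3 km.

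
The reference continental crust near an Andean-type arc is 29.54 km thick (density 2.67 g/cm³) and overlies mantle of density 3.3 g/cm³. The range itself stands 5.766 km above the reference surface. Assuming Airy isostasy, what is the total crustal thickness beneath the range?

59.7 km

Root depth r = h ρ_c / (ρ_m − ρ_c) = 5.766 km × 2.67 / 0.63 = 24.44 km.
Total thickness = T + h + r = 29.54 km + 5.766 km + 24.44 km = 59.7 km.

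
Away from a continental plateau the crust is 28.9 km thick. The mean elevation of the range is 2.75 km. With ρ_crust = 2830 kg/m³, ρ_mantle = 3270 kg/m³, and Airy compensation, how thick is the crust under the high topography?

49.3 km

Root depth r = h ρ_c / (ρ_m − ρ_c) = 2.75 km × 2830 / 440 = 17.69 km.
Total thickness = T + h + r = 28.9 km + 2.75 km + 17.69 km = 49.3 km.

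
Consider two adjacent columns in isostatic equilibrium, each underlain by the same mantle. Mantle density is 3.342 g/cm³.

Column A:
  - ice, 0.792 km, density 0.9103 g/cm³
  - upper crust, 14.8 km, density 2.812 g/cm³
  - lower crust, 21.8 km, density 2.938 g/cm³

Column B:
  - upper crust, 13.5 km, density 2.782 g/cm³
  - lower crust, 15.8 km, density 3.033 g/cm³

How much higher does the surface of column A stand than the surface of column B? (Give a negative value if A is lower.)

For any compensation level in the mantle, the mantle terms cancel and isostasy reduces to e = (Σt_A − Σt_B) − (Σ(ρt)_A − Σ(ρt)_B) / ρ_m.
Σt_A = 37.392 km; Σt_B = 29.3 km; Σ(ρt)_A = 106.386958; Σ(ρt)_B = 85.4784 (in km·g/cm³).
e = (37.392 − 29.3) − (106.386958 − 85.4784) / 3.342 = 1.84 km.

1.84 km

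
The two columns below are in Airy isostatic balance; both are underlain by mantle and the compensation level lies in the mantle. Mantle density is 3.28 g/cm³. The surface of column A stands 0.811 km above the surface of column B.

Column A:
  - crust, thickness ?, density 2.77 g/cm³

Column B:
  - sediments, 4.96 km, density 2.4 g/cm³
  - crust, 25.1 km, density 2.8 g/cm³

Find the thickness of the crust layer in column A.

Take the compensation level at the base of the deeper column (depth z_c below the surface of column A) and equate Σ ρ_i t_i down to z_c; mantle fills any gap and the z_c terms cancel.
Column A: x×2.77 + (z_c − 0 − x)×3.28
Column B: 0.811×0 + 4.96×2.4 + 25.1×2.8 + (z_c − 0.811 − 30.06)×3.28
The z_c×3.28 term appears on both sides and cancels. Collect the known terms of each column as K = Σ(ρt)_known − 3.28 × (depth of known layers): K_A = 0 − 3.28×0 = 0; K_B = 82.184 − 3.28×(0.811 + 30.06) = −19.07288.
Balance: K_A − x×(3.28 − 2.77) = K_B, so x = (K_A − K_B)/(3.28 − 2.77) = 19.0729/0.51 = 37.4 km.

37.4 km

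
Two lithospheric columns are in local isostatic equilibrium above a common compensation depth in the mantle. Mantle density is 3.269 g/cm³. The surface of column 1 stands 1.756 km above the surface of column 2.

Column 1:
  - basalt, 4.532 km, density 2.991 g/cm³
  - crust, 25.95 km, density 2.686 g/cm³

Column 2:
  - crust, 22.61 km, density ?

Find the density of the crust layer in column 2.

Take the compensation level at the base of the deeper column (depth z_c below the surface of column 1) and equate Σ ρ_i t_i down to z_c; mantle fills any gap and the z_c terms cancel.
Column 1: 4.532×2.991 + 25.95×2.686 + (z_c − 30.482)×3.269
Column 2: 1.756×0 + 22.61×ρ + (z_c − 1.756 − 22.61)×3.269
The z_c×3.269 term appears on both sides and cancels. Collect the known terms of each column as K = Σ(ρt)_known − 3.269 × (depth of known layers): K_1 = 83.256912 − 3.269×30.482 = −16.388746; K_2 = 0 − 3.269×(1.756 + 22.61) = −79.652454.
Balance: K_1 = K_2 + 22.61×ρ, so ρ = (K_1 − K_2)/22.61 = 63.2637/22.61 = 2.8 g/cm³.

2.8 g/cm³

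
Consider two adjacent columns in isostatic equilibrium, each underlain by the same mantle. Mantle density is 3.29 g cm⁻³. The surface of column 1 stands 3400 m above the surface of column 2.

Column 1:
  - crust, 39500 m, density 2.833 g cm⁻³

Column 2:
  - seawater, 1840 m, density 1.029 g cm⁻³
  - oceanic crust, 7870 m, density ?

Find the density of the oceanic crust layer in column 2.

2.95 g cm⁻³

Take the compensation level at the base of the deeper column (depth z_c below the surface of column 1) and equate Σ ρ_i t_i down to z_c; mantle fills any gap and the z_c terms cancel.
Column 1: 39500×2.833 + (z_c − 39500)×3.29
Column 2: 3400×0 + 1840×1.029 + 7870×ρ + (z_c − 3400 − 9710)×3.29
The z_c×3.29 term appears on both sides and cancels. Collect the known terms of each column as K = Σ(ρt)_known − 3.29 × (depth of known layers): K_1 = 111903.5 − 3.29×39500 = −18051.5; K_2 = 1893.36 − 3.29×(3400 + 9710) = −41238.54.
Balance: K_1 = K_2 + 7870×ρ, so ρ = (K_1 − K_2)/7870 = 23187/7870 = 2.95 g cm⁻³.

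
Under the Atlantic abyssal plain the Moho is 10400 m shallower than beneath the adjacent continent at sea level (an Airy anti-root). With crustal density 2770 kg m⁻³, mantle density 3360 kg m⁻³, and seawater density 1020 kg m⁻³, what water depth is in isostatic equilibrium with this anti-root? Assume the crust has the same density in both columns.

3510 m

Replacing a thickness d of crust by seawater at the top must be balanced by replacing crust with mantle at the base: d (ρ_c − ρ_w) = a (ρ_m − ρ_c).
d = a (ρ_m − ρ_c)/(ρ_c − ρ_w) = 10400 m × 590/1750 = 3510 m.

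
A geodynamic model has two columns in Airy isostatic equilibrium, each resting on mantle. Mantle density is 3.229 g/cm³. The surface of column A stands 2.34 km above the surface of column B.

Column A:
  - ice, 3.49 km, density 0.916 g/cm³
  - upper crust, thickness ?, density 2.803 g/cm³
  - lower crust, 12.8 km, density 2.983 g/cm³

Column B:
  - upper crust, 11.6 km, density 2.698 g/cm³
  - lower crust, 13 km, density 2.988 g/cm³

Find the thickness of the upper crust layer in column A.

Take the compensation level at the base of the deeper column (depth z_c below the surface of column A) and equate Σ ρ_i t_i down to z_c; mantle fills any gap and the z_c terms cancel.
Column A: 3.49×0.916 + x×2.803 + 12.8×2.983 + (z_c − 16.29 − x)×3.229
Column B: 2.34×0 + 11.6×2.698 + 13×2.988 + (z_c − 2.34 − 24.6)×3.229
The z_c×3.229 term appears on both sides and cancels. Collect the known terms of each column as K = Σ(ρt)_known − 3.229 × (depth of known layers): K_A = 41.37924 − 3.229×16.29 = −11.22117; K_B = 70.1408 − 3.229×(2.34 + 24.6) = −16.84846.
Balance: K_A − x×(3.229 − 2.803) = K_B, so x = (K_A − K_B)/(3.229 − 2.803) = 5.62729/0.426 = 13.2 km.

13.2 km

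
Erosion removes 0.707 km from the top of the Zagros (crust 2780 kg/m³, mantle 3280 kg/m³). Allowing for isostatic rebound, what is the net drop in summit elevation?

0.108 km

Rebound u = e ρ_c/ρ_m = 0.707 km × 2780/3280 = 0.5992 km.
Net surface drop = e − u = 0.707 km − 0.5992 km = e (ρ_m − ρ_c)/ρ_m = 0.108 km.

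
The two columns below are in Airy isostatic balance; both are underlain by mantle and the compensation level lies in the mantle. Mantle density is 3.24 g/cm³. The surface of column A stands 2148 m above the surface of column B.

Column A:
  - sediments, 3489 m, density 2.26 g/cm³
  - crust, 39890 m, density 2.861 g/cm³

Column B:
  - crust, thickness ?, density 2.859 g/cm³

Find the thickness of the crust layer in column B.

Take the compensation level at the base of the deeper column (depth z_c below the surface of column A) and equate Σ ρ_i t_i down to z_c; mantle fills any gap and the z_c terms cancel.
Column A: 3489×2.26 + 39890×2.861 + (z_c − 43379)×3.24
Column B: 2148×0 + x×2.859 + (z_c − 2148 − 0 − x)×3.24
The z_c×3.24 term appears on both sides and cancels. Collect the known terms of each column as K = Σ(ρt)_known − 3.24 × (depth of known layers): K_A = 122010.43 − 3.24×43379 = −18537.53; K_B = 0 − 3.24×(2148 + 0) = −6959.52.
Balance: K_A = K_B − x×(3.24 − 2.859), so x = (K_B − K_A)/(3.24 − 2.859) = 11578/0.381 = 30400 m.

30400 m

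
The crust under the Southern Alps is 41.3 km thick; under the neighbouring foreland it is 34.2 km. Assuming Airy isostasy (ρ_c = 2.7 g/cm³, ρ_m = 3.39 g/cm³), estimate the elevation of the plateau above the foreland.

Excess crust Δ = 41.3 km − 34.2 km = 7.1 km, split between elevation h and root r with h + r = Δ.
Airy balance ρ_c h = (ρ_m − ρ_c) r gives r = h ρ_c/(ρ_m − ρ_c), so h (1 + ρ_c/(ρ_m − ρ_c)) = Δ, i.e. h = Δ (ρ_m − ρ_c)/ρ_m.
h = 7.1 km × 0.69/3.39 = 1.45 km.

1.45 km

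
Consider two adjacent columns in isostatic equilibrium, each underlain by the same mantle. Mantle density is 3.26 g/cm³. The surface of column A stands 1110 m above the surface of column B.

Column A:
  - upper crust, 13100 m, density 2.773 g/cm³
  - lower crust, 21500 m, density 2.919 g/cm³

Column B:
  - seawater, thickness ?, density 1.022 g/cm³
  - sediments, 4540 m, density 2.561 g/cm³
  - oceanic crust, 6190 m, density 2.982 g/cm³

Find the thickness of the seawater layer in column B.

2320 m

Take the compensation level at the base of the deeper column (depth z_c below the surface of column A) and equate Σ ρ_i t_i down to z_c; mantle fills any gap and the z_c terms cancel.
Column A: 13100×2.773 + 21500×2.919 + (z_c − 34600)×3.26
Column B: 1110×0 + x×1.022 + 4540×2.561 + 6190×2.982 + (z_c − 1110 − 10730 − x)×3.26
The z_c×3.26 term appears on both sides and cancels. Collect the known terms of each column as K = Σ(ρt)_known − 3.26 × (depth of known layers): K_A = 99084.8 − 3.26×34600 = −13711.2; K_B = 30085.52 − 3.26×(1110 + 10730) = −8512.88.
Balance: K_A = K_B − x×(3.26 − 1.022), so x = (K_B − K_A)/(3.26 − 1.022) = 5198.32/2.238 = 2320 m.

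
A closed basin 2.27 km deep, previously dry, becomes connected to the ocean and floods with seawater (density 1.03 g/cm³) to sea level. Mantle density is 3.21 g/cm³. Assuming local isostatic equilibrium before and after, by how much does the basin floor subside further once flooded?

1.07 km

After flooding the water column is d + s deep. Its weight must equal the weight of mantle displaced by the extra subsidence s: (d + s) ρ_w = s ρ_m.
s = d ρ_w / (ρ_m − ρ_w) = 2.27 km × 1.03/(3.21 − 1.03) = 1.07 km.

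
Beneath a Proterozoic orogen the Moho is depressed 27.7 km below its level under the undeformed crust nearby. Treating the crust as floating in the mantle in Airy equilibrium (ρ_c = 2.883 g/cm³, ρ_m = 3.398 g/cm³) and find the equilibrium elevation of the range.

4.95 km

In Airy isostatic equilibrium: ρ_c h = (ρ_m − ρ_c) r.
h = r (ρ_m − ρ_c) / ρ_c = 27.7 km × (3.398 − 2.883) / 2.883 = 4.95 km.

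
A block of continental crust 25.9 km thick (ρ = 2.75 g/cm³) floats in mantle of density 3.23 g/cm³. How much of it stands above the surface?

3.85 km

Floating equilibrium: submerged depth d = t ρ_obj/ρ_fluid = 25.9 km × 2.75/3.23 = 22.05 km.
Freeboard = t − d = 25.9 km − 22.05 km = 3.85 km.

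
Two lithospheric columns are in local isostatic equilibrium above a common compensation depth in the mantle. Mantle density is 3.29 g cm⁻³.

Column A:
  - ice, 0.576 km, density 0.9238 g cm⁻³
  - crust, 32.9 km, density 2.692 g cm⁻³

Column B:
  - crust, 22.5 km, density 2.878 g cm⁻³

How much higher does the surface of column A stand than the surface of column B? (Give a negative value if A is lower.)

For any compensation level in the mantle, the mantle terms cancel and isostasy reduces to e = (Σt_A − Σt_B) − (Σ(ρt)_A − Σ(ρt)_B) / ρ_m.
Σt_A = 33.476 km; Σt_B = 22.5 km; Σ(ρt)_A = 89.0989088; Σ(ρt)_B = 64.755 (in km·g cm⁻³).
e = (33.476 − 22.5) − (89.0989088 − 64.755) / 3.29 = 3.58 km.

3.58 km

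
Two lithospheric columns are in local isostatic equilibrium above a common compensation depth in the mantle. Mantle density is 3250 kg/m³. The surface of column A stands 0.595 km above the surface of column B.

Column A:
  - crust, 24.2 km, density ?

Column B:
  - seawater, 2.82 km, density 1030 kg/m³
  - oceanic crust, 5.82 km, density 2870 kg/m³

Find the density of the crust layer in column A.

2820 kg/m³

Take the compensation level at the base of the deeper column (depth z_c below the surface of column A) and equate Σ ρ_i t_i down to z_c; mantle fills any gap and the z_c terms cancel.
Column A: 24.2×ρ + (z_c − 24.2)×3250
Column B: 0.595×0 + 2.82×1030 + 5.82×2870 + (z_c − 0.595 − 8.64)×3250
The z_c×3250 term appears on both sides and cancels. Collect the known terms of each column as K = Σ(ρt)_known − 3250 × (depth of known layers): K_A = 0 − 3250×24.2 = −78650; K_B = 19608 − 3250×(0.595 + 8.64) = −10405.75.
Balance: K_A + 24.2×ρ = K_B, so ρ = (K_B − K_A)/24.2 = 68244.2/24.2 = 2820 kg/m³.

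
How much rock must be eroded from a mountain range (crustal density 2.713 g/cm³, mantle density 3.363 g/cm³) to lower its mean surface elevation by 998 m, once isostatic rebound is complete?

Net drop Δ = e − u = e − e ρ_c/ρ_m = e (ρ_m − ρ_c)/ρ_m.
e = Δ ρ_m/(ρ_m − ρ_c) = 998 m × 3.363/0.65 = 5160 m.

5160 m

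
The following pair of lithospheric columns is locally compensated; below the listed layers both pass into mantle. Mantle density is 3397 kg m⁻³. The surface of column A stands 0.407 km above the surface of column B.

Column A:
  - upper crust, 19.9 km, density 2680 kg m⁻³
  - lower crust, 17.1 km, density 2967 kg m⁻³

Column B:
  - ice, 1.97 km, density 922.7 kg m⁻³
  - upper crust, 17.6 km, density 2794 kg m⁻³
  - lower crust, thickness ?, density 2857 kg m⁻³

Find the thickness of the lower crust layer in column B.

Take the compensation level at the base of the deeper column (depth z_c below the surface of column A) and equate Σ ρ_i t_i down to z_c; mantle fills any gap and the z_c terms cancel.
Column A: 19.9×2680 + 17.1×2967 + (z_c − 37)×3397
Column B: 0.407×0 + 1.97×922.7 + 17.6×2794 + x×2857 + (z_c − 0.407 − 19.57 − x)×3397
The z_c×3397 term appears on both sides and cancels. Collect the known terms of each column as K = Σ(ρt)_known − 3397 × (depth of known layers): K_A = 104067.7 − 3397×37 = −21621.3; K_B = 50992.119 − 3397×(0.407 + 19.57) = −16869.75.
Balance: K_A = K_B − x×(3397 − 2857), so x = (K_B − K_A)/(3397 − 2857) = 4751.55/540 = 8.8 km.

8.8 km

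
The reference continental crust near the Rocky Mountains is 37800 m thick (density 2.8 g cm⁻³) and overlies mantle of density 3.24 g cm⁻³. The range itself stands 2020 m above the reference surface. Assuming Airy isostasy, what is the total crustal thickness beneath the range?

52700 m

Root depth r = h ρ_c / (ρ_m − ρ_c) = 2020 m × 2.8 / 0.44 = 12850 m.
Total thickness = T + h + r = 37800 m + 2020 m + 12850 m = 52700 m.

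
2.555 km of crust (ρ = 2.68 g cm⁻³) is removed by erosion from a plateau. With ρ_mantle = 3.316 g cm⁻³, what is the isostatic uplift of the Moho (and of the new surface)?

2.06 km

Unloading: uplift u = e ρ_c/ρ_m = 2.555 km × 2.68/3.316 = 2.06 km.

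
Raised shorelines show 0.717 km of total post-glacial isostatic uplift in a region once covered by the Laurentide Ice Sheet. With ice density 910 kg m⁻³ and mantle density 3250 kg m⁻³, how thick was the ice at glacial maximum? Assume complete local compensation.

u = t ρ_ice/ρ_m → t = u ρ_m/ρ_ice = 0.717 km × 3250/910 = 2.56 km.

2.56 km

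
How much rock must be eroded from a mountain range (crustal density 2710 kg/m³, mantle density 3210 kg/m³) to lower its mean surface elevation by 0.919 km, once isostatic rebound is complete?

5.9 km

Net drop Δ = e − u = e − e ρ_c/ρ_m = e (ρ_m − ρ_c)/ρ_m.
e = Δ ρ_m/(ρ_m − ρ_c) = 0.919 km × 3210/500 = 5.9 km.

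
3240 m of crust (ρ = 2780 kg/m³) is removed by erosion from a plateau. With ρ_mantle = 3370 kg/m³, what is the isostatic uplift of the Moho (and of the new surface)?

2670 m

Unloading: uplift u = e ρ_c/ρ_m = 3240 m × 2780/3370 = 2670 m.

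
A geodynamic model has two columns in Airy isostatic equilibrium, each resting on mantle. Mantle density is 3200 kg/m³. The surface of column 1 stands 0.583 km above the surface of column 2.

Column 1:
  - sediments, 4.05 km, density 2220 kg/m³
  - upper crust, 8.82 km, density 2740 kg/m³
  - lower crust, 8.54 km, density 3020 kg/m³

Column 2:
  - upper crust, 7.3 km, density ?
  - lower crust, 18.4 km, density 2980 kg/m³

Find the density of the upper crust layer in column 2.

Take the compensation level at the base of the deeper column (depth z_c below the surface of column 1) and equate Σ ρ_i t_i down to z_c; mantle fills any gap and the z_c terms cancel.
Column 1: 4.05×2220 + 8.82×2740 + 8.54×3020 + (z_c − 21.41)×3200
Column 2: 0.583×0 + 7.3×ρ + 18.4×2980 + (z_c − 0.583 − 25.7)×3200
The z_c×3200 term appears on both sides and cancels. Collect the known terms of each column as K = Σ(ρt)_known − 3200 × (depth of known layers): K_1 = 58948.6 − 3200×21.41 = −9563.4; K_2 = 54832 − 3200×(0.583 + 25.7) = −29273.6.
Balance: K_1 = K_2 + 7.3×ρ, so ρ = (K_1 − K_2)/7.3 = 19710.2/7.3 = 2700 kg/m³.

2700 kg/m³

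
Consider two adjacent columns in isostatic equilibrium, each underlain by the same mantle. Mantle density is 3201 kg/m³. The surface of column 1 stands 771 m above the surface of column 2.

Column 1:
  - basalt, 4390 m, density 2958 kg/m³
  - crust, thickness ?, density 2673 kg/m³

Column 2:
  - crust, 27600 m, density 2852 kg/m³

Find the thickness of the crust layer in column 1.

20900 m

Take the compensation level at the base of the deeper column (depth z_c below the surface of column 1) and equate Σ ρ_i t_i down to z_c; mantle fills any gap and the z_c terms cancel.
Column 1: 4390×2958 + x×2673 + (z_c − 4390 − x)×3201
Column 2: 771×0 + 27600×2852 + (z_c − 771 − 27600)×3201
The z_c×3201 term appears on both sides and cancels. Collect the known terms of each column as K = Σ(ρt)_known − 3201 × (depth of known layers): K_1 = 12985620 − 3201×4390 = −1066770; K_2 = 78715200 − 3201×(771 + 27600) = −12100371.
Balance: K_1 − x×(3201 − 2673) = K_2, so x = (K_1 − K_2)/(3201 − 2673) = 11033600/528 = 20900 m.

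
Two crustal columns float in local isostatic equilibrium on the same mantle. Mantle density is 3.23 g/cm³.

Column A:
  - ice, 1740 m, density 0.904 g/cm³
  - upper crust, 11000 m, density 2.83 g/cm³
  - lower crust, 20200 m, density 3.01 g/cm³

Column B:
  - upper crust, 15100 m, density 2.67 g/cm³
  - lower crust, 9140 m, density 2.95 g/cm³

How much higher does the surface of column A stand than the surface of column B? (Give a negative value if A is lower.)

For any compensation level in the mantle, the mantle terms cancel and isostasy reduces to e = (Σt_A − Σt_B) − (Σ(ρt)_A − Σ(ρt)_B) / ρ_m.
Σt_A = 32940 m; Σt_B = 24240 m; Σ(ρt)_A = 93504.96; Σ(ρt)_B = 67280 (in m·g/cm³).
e = (32940 − 24240) − (93504.96 − 67280) / 3.23 = 581 m.

581 m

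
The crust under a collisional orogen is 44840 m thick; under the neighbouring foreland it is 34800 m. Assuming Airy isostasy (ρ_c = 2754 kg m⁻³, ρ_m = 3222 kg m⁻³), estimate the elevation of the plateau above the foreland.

1460 m

Excess crust Δ = 44840 m − 34800 m = 10040 m, split between elevation h and root r with h + r = Δ.
Airy balance ρ_c h = (ρ_m − ρ_c) r gives r = h ρ_c/(ρ_m − ρ_c), so h (1 + ρ_c/(ρ_m − ρ_c)) = Δ, i.e. h = Δ (ρ_m − ρ_c)/ρ_m.
h = 10040 m × 468/3222 = 1460 m.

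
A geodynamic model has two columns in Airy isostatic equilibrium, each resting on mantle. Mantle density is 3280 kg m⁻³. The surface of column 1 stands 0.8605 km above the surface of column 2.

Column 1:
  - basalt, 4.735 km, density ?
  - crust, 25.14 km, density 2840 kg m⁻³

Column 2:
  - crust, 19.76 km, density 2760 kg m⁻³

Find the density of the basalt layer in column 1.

Take the compensation level at the base of the deeper column (depth z_c below the surface of column 1) and equate Σ ρ_i t_i down to z_c; mantle fills any gap and the z_c terms cancel.
Column 1: 4.735×ρ + 25.14×2840 + (z_c − 29.875)×3280
Column 2: 0.8605×0 + 19.76×2760 + (z_c − 0.8605 − 19.76)×3280
The z_c×3280 term appears on both sides and cancels. Collect the known terms of each column as K = Σ(ρt)_known − 3280 × (depth of known layers): K_1 = 71397.6 − 3280×29.875 = −26592.4; K_2 = 54537.6 − 3280×(0.8605 + 19.76) = −13097.64.
Balance: K_1 + 4.735×ρ = K_2, so ρ = (K_2 − K_1)/4.735 = 13494.8/4.735 = 2850 kg m⁻³.

2850 kg m⁻³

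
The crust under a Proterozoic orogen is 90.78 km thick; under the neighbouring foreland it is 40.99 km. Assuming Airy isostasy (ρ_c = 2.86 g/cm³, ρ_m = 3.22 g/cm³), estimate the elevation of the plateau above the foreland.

Excess crust Δ = 90.78 km − 40.99 km = 49.79 km, split between elevation h and root r with h + r = Δ.
Airy balance ρ_c h = (ρ_m − ρ_c) r gives r = h ρ_c/(ρ_m − ρ_c), so h (1 + ρ_c/(ρ_m − ρ_c)) = Δ, i.e. h = Δ (ρ_m − ρ_c)/ρ_m.
h = 49.79 km × 0.36/3.22 = 5.57 km.

5.57 km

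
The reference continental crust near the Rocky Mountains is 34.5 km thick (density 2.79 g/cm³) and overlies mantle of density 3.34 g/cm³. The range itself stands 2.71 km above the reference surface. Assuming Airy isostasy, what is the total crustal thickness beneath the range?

Root depth r = h ρ_c / (ρ_m − ρ_c) = 2.71 km × 2.79 / 0.55 = 13.75 km.
Total thickness = T + h + r = 34.5 km + 2.71 km + 13.75 km = 51 km.

51 km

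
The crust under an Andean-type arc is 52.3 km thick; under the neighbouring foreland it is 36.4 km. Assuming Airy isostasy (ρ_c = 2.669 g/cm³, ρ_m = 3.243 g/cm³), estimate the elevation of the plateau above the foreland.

Excess crust Δ = 52.3 km − 36.4 km = 15.9 km, split between elevation h and root r with h + r = Δ.
Airy balance ρ_c h = (ρ_m − ρ_c) r gives r = h ρ_c/(ρ_m − ρ_c), so h (1 + ρ_c/(ρ_m − ρ_c)) = Δ, i.e. h = Δ (ρ_m − ρ_c)/ρ_m.
h = 15.9 km × 0.574/3.243 = 2.81 km.

2.81 km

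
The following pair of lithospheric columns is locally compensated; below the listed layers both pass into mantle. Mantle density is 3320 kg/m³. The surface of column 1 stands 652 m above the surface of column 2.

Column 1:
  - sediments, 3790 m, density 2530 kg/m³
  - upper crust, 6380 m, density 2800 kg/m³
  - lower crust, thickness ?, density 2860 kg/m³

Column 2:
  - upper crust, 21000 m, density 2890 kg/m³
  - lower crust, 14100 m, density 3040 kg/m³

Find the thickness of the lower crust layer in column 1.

19200 m

Take the compensation level at the base of the deeper column (depth z_c below the surface of column 1) and equate Σ ρ_i t_i down to z_c; mantle fills any gap and the z_c terms cancel.
Column 1: 3790×2530 + 6380×2800 + x×2860 + (z_c − 10170 − x)×3320
Column 2: 652×0 + 21000×2890 + 14100×3040 + (z_c − 652 − 35100)×3320
The z_c×3320 term appears on both sides and cancels. Collect the known terms of each column as K = Σ(ρt)_known − 3320 × (depth of known layers): K_1 = 27452700 − 3320×10170 = −6311700; K_2 = 103554000 − 3320×(652 + 35100) = −15142640.
Balance: K_1 − x×(3320 − 2860) = K_2, so x = (K_1 − K_2)/(3320 − 2860) = 8830940/460 = 19200 m.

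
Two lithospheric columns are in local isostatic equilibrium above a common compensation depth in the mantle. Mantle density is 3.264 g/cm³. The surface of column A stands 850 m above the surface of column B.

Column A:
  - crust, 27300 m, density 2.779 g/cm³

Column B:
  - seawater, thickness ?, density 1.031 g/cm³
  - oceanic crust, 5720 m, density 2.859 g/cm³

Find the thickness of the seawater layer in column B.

3650 m

Take the compensation level at the base of the deeper column (depth z_c below the surface of column A) and equate Σ ρ_i t_i down to z_c; mantle fills any gap and the z_c terms cancel.
Column A: 27300×2.779 + (z_c − 27300)×3.264
Column B: 850×0 + x×1.031 + 5720×2.859 + (z_c − 850 − 5720 − x)×3.264
The z_c×3.264 term appears on both sides and cancels. Collect the known terms of each column as K = Σ(ρt)_known − 3.264 × (depth of known layers): K_A = 75866.7 − 3.264×27300 = −13240.5; K_B = 16353.48 − 3.264×(850 + 5720) = −5091.
Balance: K_A = K_B − x×(3.264 − 1.031), so x = (K_B − K_A)/(3.264 − 1.031) = 8149.5/2.233 = 3650 m.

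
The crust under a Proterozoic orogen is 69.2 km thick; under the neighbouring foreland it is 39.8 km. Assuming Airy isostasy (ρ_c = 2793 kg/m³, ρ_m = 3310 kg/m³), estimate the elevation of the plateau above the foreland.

Excess crust Δ = 69.2 km − 39.8 km = 29.4 km, split between elevation h and root r with h + r = Δ.
Airy balance ρ_c h = (ρ_m − ρ_c) r gives r = h ρ_c/(ρ_m − ρ_c), so h (1 + ρ_c/(ρ_m − ρ_c)) = Δ, i.e. h = Δ (ρ_m − ρ_c)/ρ_m.
h = 29.4 km × 517/3310 = 4.59 km.

4.59 km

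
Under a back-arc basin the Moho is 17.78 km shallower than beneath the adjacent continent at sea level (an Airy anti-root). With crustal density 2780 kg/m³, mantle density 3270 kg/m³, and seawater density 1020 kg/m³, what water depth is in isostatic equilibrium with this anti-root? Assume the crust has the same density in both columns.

4.95 km

Replacing a thickness d of crust by seawater at the top must be balanced by replacing crust with mantle at the base: d (ρ_c − ρ_w) = a (ρ_m − ρ_c).
d = a (ρ_m − ρ_c)/(ρ_c − ρ_w) = 17.78 km × 490/1760 = 4.95 km.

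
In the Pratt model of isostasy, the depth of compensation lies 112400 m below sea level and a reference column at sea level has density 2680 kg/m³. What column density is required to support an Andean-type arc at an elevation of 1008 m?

2660 kg/m³

Pratt balance: ρ_ref D = ρ (D + h).
ρ = ρ_ref D/(D + h) = 2680 × 112400 m/(112400 m + 1008 m) = 2660 kg/m³.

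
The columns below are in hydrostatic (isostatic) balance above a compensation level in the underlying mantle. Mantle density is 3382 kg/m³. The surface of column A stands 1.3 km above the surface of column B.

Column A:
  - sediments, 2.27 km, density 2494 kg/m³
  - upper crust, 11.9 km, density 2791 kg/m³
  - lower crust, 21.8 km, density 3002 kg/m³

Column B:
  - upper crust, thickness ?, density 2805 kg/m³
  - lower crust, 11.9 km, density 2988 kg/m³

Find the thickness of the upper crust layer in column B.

14.3 km

Take the compensation level at the base of the deeper column (depth z_c below the surface of column A) and equate Σ ρ_i t_i down to z_c; mantle fills any gap and the z_c terms cancel.
Column A: 2.27×2494 + 11.9×2791 + 21.8×3002 + (z_c − 35.97)×3382
Column B: 1.3×0 + x×2805 + 11.9×2988 + (z_c − 1.3 − 11.9 − x)×3382
The z_c×3382 term appears on both sides and cancels. Collect the known terms of each column as K = Σ(ρt)_known − 3382 × (depth of known layers): K_A = 104317.88 − 3382×35.97 = −17332.66; K_B = 35557.2 − 3382×(1.3 + 11.9) = −9085.2.
Balance: K_A = K_B − x×(3382 − 2805), so x = (K_B − K_A)/(3382 − 2805) = 8247.46/577 = 14.3 km.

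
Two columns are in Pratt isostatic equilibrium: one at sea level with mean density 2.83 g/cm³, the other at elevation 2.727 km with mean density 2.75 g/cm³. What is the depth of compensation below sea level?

93.7 km

ρ_ref D = ρ (D + h) → D (ρ_ref − ρ) = ρ h.
D = ρ h/(ρ_ref − ρ) = 2.75 × 2.727 km/(2.83 − 2.75) = 93.7 km.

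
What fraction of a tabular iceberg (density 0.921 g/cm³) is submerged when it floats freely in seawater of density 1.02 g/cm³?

Submerged fraction = ρ_obj/ρ_fluid = 0.921/1.02 = 90.3%.

90.3%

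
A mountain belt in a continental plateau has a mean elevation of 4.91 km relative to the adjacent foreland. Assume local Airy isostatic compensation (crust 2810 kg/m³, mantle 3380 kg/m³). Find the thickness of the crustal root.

Isostatic balance requires: the weight of the topography is balanced by the buoyancy of the root, ρ_c h = (ρ_m − ρ_c) r.
r = h · ρ_c / (ρ_m − ρ_c) = 4.91 km × 2810 / (3380 − 2810) = 24.2 km.

24.2 km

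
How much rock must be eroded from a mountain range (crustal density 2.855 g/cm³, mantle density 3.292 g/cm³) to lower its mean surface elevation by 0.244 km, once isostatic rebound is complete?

1.84 km

Net drop Δ = e − u = e − e ρ_c/ρ_m = e (ρ_m − ρ_c)/ρ_m.
e = Δ ρ_m/(ρ_m − ρ_c) = 0.244 km × 3.292/0.437 = 1.84 km.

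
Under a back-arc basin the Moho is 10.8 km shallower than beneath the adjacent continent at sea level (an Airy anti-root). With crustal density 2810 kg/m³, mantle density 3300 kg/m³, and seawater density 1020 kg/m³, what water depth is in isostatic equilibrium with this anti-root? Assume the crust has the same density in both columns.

Replacing a thickness d of crust by seawater at the top must be balanced by replacing crust with mantle at the base: d (ρ_c − ρ_w) = a (ρ_m − ρ_c).
d = a (ρ_m − ρ_c)/(ρ_c − ρ_w) = 10.8 km × 490/1790 = 2.96 km.

2.96 km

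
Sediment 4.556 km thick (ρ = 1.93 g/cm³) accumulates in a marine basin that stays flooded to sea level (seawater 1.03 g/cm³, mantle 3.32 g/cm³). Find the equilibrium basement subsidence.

Submarine loading: the sediment displaces seawater, and the subsidence is in turn flooded, so s (ρ_m − ρ_w) = t (ρ_sed − ρ_w).
s = 4.556 km × (1.93 − 1.03) / (3.32 − 1.03) = 1.79 km.

1.79 km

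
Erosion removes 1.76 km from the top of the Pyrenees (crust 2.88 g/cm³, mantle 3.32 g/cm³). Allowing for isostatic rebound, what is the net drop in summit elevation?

0.233 km

Rebound u = e ρ_c/ρ_m = 1.76 km × 2.88/3.32 = 1.527 km.
Net surface drop = e − u = 1.76 km − 1.527 km = e (ρ_m − ρ_c)/ρ_m = 0.233 km.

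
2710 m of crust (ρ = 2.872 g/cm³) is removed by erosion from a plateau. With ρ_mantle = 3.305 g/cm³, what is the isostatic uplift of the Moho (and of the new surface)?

2350 m

Unloading: uplift u = e ρ_c/ρ_m = 2710 m × 2.872/3.305 = 2350 m.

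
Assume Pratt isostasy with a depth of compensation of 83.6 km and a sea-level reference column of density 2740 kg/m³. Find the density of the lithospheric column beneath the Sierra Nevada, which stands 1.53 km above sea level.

Pratt balance: ρ_ref D = ρ (D + h).
ρ = ρ_ref D/(D + h) = 2740 × 83.6 km/(83.6 km + 1.53 km) = 2690 kg/m³.

2690 kg/m³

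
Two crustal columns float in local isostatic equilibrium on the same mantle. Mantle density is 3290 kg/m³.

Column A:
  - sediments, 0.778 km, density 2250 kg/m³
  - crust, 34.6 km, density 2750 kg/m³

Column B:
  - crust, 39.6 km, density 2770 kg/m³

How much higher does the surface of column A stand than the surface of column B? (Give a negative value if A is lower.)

−0.334 km

For any compensation level in the mantle, the mantle terms cancel and isostasy reduces to e = (Σt_A − Σt_B) − (Σ(ρt)_A − Σ(ρt)_B) / ρ_m.
Σt_A = 35.378 km; Σt_B = 39.6 km; Σ(ρt)_A = 96900.5; Σ(ρt)_B = 109692 (in km·kg/m³).
e = (35.378 − 39.6) − (96900.5 − 109692) / 3290 = −0.334 km.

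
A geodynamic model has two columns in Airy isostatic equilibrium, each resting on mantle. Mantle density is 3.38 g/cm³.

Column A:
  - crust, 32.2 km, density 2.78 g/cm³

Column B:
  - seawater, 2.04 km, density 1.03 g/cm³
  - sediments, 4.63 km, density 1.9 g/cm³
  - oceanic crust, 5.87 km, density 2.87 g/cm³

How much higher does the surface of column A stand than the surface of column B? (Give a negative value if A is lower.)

1.38 km

For any compensation level in the mantle, the mantle terms cancel and isostasy reduces to e = (Σt_A − Σt_B) − (Σ(ρt)_A − Σ(ρt)_B) / ρ_m.
Σt_A = 32.2 km; Σt_B = 12.54 km; Σ(ρt)_A = 89.516; Σ(ρt)_B = 27.7451 (in km·g/cm³).
e = (32.2 − 12.54) − (89.516 − 27.7451) / 3.38 = 1.38 km.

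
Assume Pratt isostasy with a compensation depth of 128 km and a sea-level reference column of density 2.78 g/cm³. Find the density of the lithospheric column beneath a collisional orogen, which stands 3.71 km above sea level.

2.7 g/cm³

Pratt balance: ρ_ref D = ρ (D + h).
ρ = ρ_ref D/(D + h) = 2.78 × 128 km/(128 km + 3.71 km) = 2.7 g/cm³.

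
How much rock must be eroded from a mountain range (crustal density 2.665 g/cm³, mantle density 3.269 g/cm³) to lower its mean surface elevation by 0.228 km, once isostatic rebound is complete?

Net drop Δ = e − u = e − e ρ_c/ρ_m = e (ρ_m − ρ_c)/ρ_m.
e = Δ ρ_m/(ρ_m − ρ_c) = 0.228 km × 3.269/0.604 = 1.23 km.

1.23 km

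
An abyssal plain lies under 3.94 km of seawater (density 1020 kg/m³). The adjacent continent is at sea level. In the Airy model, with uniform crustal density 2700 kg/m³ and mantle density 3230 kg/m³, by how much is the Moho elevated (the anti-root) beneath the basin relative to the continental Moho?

For local isostatic compensation: replacing crust with seawater at the top is compensated by replacing crust with mantle at the base: d (ρ_c − ρ_w) = a (ρ_m − ρ_c).
a = d (ρ_c − ρ_w)/(ρ_m − ρ_c) = 3.94 km × 1680/530 = 12.5 km.

12.5 km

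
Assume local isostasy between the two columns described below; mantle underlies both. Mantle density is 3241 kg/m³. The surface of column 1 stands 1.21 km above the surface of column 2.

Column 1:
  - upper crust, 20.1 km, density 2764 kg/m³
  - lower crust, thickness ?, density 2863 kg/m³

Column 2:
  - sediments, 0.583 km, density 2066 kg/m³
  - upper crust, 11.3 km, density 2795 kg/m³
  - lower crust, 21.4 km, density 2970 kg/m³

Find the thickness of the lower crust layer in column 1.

15.5 km

Take the compensation level at the base of the deeper column (depth z_c below the surface of column 1) and equate Σ ρ_i t_i down to z_c; mantle fills any gap and the z_c terms cancel.
Column 1: 20.1×2764 + x×2863 + (z_c − 20.1 − x)×3241
Column 2: 1.21×0 + 0.583×2066 + 11.3×2795 + 21.4×2970 + (z_c − 1.21 − 33.283)×3241
The z_c×3241 term appears on both sides and cancels. Collect the known terms of each column as K = Σ(ρt)_known − 3241 × (depth of known layers): K_1 = 55556.4 − 3241×20.1 = −9587.7; K_2 = 96345.978 − 3241×(1.21 + 33.283) = −15445.835.
Balance: K_1 − x×(3241 − 2863) = K_2, so x = (K_1 − K_2)/(3241 − 2863) = 5858.14/378 = 15.5 km.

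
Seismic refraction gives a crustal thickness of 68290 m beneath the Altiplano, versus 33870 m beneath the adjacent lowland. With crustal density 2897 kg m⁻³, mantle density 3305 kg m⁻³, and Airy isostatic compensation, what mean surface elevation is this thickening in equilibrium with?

4250 m

Excess crust Δ = 68290 m − 33870 m = 34420 m, split between elevation h and root r with h + r = Δ.
Airy balance ρ_c h = (ρ_m − ρ_c) r gives r = h ρ_c/(ρ_m − ρ_c), so h (1 + ρ_c/(ρ_m − ρ_c)) = Δ, i.e. h = Δ (ρ_m − ρ_c)/ρ_m.
h = 34420 m × 408/3305 = 4250 m.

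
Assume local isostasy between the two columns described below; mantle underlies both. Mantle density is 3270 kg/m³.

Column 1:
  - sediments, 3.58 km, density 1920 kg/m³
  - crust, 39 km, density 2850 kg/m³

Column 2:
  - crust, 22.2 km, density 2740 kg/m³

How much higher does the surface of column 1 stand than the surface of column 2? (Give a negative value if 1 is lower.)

For any compensation level in the mantle, the mantle terms cancel and isostasy reduces to e = (Σt_1 − Σt_2) − (Σ(ρt)_1 − Σ(ρt)_2) / ρ_m.
Σt_1 = 42.58 km; Σt_2 = 22.2 km; Σ(ρt)_1 = 118023.6; Σ(ρt)_2 = 60828 (in km·kg/m³).
e = (42.58 − 22.2) − (118023.6 − 60828) / 3270 = 2.89 km.

2.89 km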